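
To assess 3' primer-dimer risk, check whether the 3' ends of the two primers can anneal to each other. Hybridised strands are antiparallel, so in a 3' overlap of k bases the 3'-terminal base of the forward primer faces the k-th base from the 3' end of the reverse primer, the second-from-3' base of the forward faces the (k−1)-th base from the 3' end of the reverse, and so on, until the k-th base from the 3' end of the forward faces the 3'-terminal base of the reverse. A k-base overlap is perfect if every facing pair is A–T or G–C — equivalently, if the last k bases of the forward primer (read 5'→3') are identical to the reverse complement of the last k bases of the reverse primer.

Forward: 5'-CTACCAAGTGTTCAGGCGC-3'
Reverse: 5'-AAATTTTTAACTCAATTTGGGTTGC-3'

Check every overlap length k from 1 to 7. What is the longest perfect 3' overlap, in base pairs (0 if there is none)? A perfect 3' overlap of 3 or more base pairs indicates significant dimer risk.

Last 7 bases (5'→3') — forward …CAGGCGC, reverse …GGGTTGC.
Reverse complement of the reverse primer's last 7 bases: GCAACCC; its first k bases are the reverse complement of the reverse primer's last k bases, so a perfect k-base overlap needs the forward primer's last k bases to equal them.
Comparing (forward last k vs required): k=1: C vs G ✗; k=2: GC vs GC ✓; k=3: CGC vs GCA ✗; k=4: GCGC vs GCAA ✗; k=5: GGCGC vs GCAAC ✗; k=6: AGGCGC vs GCAACC ✗; k=7: CAGGCGC vs GCAACCC ✗.
Only k = 2 is perfect, so the longest perfect 3' overlap is 2.

Longest perfect overlap: 2 complementary base pairs; below the dimer-risk threshold (threshold 3).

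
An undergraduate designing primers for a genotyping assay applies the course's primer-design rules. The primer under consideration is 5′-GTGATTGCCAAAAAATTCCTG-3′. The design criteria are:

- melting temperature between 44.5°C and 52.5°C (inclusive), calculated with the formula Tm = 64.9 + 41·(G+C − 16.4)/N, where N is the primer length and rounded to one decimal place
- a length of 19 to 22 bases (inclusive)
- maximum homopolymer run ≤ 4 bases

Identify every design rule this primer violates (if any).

Fails: homopolymer run.

Base counts: A=7, T=6, G=4, C=4 (length 21).
Tm: Tm = 64.9 + 41·(8 − 16.4)/21 = 48.5°C ✓
length: length 21 ✓
homopolymer run: longest run = 6, exceeds 4 ✗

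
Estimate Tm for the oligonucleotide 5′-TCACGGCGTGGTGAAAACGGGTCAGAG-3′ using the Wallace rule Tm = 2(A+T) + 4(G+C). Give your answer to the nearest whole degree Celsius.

86°C

Base counts: A=7, T=4, G=11, C=5 (length 27).
Tm = 2·(7+4) + 4·(11+5) = 2·11 + 4·16 = 22 + 64 = 86°C.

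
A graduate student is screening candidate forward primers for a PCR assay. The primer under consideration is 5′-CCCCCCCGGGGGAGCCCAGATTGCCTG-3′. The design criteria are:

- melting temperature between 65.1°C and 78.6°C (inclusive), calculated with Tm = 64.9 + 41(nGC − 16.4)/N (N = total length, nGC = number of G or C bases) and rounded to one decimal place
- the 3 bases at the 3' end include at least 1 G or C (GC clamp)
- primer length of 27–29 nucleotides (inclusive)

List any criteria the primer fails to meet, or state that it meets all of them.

Meets all criteria.

Base counts: A=3, T=3, G=9, C=12 (length 27).
Tm: Tm = 64.9 + 41·(21 − 16.4)/27 = 71.9°C ✓
GC clamp: 3' end CTG has 2 G/C ✓
length: length 27 ✓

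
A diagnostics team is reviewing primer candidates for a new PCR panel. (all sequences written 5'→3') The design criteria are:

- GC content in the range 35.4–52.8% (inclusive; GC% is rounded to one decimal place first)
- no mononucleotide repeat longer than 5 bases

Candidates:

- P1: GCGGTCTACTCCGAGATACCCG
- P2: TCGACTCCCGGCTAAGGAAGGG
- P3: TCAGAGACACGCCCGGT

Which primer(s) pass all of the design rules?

None of the candidates satisfy all criteria.

P1 (22 nt, A=4 T=4 G=6 C=8): GC 14/22 = 63.6%, outside 35.4–52.8% ✗; longest run = 3 ✓ — fails.
P2 (22 nt, A=5 T=3 G=8 C=6): GC 14/22 = 63.6%, outside 35.4–52.8% ✗; longest run = 3 ✓ — fails.
P3 (17 nt, A=4 T=2 G=5 C=6): GC 11/17 = 64.7%, outside 35.4–52.8% ✗; longest run = 3 ✓ — fails.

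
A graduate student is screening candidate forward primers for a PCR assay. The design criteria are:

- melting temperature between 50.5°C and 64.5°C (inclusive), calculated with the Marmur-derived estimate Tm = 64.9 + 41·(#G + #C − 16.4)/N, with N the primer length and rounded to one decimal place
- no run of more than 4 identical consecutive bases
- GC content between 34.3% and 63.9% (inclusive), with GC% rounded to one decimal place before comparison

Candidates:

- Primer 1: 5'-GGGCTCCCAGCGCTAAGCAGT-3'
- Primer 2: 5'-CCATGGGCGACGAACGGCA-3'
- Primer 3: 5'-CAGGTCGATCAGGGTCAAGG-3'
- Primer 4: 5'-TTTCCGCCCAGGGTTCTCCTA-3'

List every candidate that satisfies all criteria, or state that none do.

Primer 3 and Primer 4.

Primer 1 (21 nt, A=4 T=3 G=7 C=7): Tm = 64.9 + 41·(14 − 16.4)/21 = 60.2°C ✓; longest run = 3 ✓; GC 14/21 = 66.7%, outside 34.3–63.9% ✗ — fails.
Primer 2 (19 nt, A=5 T=1 G=7 C=6): Tm = 64.9 + 41·(13 − 16.4)/19 = 57.6°C ✓; longest run = 3 ✓; GC 13/19 = 68.4%, outside 34.3–63.9% ✗ — fails.
Primer 3 (20 nt, A=5 T=3 G=8 C=4): Tm = 64.9 + 41·(12 − 16.4)/20 = 55.9°C ✓; longest run = 3 ✓; GC 12/20 = 60.0% ✓ — passes.
Primer 4 (21 nt, A=2 T=7 G=4 C=8): Tm = 64.9 + 41·(12 − 16.4)/21 = 56.3°C ✓; longest run = 3 ✓; GC 12/21 = 57.1% ✓ — passes.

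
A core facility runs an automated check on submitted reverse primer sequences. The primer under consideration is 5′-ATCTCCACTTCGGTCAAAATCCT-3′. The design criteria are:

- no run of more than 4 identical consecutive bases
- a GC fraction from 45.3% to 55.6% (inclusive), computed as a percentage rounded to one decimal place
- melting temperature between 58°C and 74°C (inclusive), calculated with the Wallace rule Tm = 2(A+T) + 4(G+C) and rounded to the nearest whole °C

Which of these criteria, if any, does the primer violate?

Fails: GC content.

Base counts: A=6, T=7, G=2, C=8 (length 23).
homopolymer run: longest run = 4 ✓
GC content: GC 10/23 = 43.5%, outside 45.3–55.6% ✗
Tm: Tm = 2·13 + 4·10 = 66°C ✓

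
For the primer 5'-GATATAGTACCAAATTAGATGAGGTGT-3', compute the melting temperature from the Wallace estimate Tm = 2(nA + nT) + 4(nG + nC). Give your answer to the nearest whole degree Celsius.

Base counts: A=10, T=8, G=7, C=2 (length 27).
Tm = 2·(10+8) + 4·(7+2) = 2·18 + 4·9 = 36 + 36 = 72°C.

72°C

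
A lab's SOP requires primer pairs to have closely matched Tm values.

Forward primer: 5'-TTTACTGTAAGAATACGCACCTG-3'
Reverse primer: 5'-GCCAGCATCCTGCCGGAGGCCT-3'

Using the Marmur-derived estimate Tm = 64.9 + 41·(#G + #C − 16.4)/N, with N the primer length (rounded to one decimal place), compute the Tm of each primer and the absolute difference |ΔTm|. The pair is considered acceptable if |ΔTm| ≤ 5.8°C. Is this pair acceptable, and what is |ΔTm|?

Forward: G+C = 9, N = 23 → Tm = 64.9 + 41·(9 − 16.4)/23 = 51.7°C.
Reverse: G+C = 16, N = 22 → Tm = 64.9 + 41·(16 − 16.4)/22 = 64.2°C.
|ΔTm| = |51.7 − 64.2| = 12.5°C, > 5.8°C.

|ΔTm| = 12.5°C; the pair is not acceptable.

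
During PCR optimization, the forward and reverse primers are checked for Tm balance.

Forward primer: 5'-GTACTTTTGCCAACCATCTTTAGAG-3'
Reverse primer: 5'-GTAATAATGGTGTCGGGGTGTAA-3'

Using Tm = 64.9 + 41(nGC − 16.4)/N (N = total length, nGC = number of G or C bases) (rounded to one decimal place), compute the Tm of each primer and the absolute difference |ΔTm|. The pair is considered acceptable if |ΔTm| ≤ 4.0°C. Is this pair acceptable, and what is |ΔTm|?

|ΔTm| = 0.9°C; the pair is acceptable.

Forward: G+C = 10, N = 25 → Tm = 64.9 + 41·(10 − 16.4)/25 = 54.4°C.
Reverse: G+C = 10, N = 23 → Tm = 64.9 + 41·(10 − 16.4)/23 = 53.5°C.
|ΔTm| = |54.4 − 53.5| = 0.9°C, ≤ 4.0°C.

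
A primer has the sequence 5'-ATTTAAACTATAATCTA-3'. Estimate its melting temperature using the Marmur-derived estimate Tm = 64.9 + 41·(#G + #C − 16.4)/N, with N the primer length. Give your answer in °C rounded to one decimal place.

30.2°C

Base counts: A=8, T=7, G=0, C=2; G+C = 2, N = 17.
Tm = 64.9 + 41·(2 − 16.4)/17 = 64.9 + -590.40/17 = 30.2°C.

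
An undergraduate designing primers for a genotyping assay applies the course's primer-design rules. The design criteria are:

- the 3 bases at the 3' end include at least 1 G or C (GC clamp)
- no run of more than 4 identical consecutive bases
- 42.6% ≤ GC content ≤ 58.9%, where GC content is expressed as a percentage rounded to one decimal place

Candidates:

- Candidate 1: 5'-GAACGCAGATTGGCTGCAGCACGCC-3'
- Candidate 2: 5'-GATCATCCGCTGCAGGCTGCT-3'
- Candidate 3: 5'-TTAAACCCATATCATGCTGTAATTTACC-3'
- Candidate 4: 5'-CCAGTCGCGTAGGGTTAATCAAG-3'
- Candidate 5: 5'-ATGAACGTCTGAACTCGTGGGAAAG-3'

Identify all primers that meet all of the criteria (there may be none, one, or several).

Candidate 1 (25 nt, A=6 T=3 G=8 C=8): 3' end GCC has 3 G/C ✓; longest run = 2 ✓; GC 16/25 = 64.0%, outside 42.6–58.9% ✗ — fails.
Candidate 2 (21 nt, A=3 T=5 G=6 C=7): 3' end GCT has 2 G/C ✓; longest run = 2 ✓; GC 13/21 = 61.9%, outside 42.6–58.9% ✗ — fails.
Candidate 3 (28 nt, A=9 T=10 G=2 C=7): 3' end ACC has 2 G/C ✓; longest run = 3 ✓; GC 9/28 = 32.1%, outside 42.6–58.9% ✗ — fails.
Candidate 4 (23 nt, A=6 T=5 G=7 C=5): 3' end AAG has 1 G/C ✓; longest run = 3 ✓; GC 12/23 = 52.2% ✓ — passes.
Candidate 5 (25 nt, A=8 T=5 G=8 C=4): 3' end AAG has 1 G/C ✓; longest run = 3 ✓; GC 12/25 = 48.0% ✓ — passes.

Candidate 4 and Candidate 5.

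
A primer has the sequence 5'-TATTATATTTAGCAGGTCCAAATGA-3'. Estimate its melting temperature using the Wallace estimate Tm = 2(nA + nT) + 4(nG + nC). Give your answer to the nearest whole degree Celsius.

Base counts: A=9, T=9, G=4, C=3 (length 25).
Tm = 2·(9+9) + 4·(4+3) = 2·18 + 4·7 = 36 + 28 = 64°C.

64°C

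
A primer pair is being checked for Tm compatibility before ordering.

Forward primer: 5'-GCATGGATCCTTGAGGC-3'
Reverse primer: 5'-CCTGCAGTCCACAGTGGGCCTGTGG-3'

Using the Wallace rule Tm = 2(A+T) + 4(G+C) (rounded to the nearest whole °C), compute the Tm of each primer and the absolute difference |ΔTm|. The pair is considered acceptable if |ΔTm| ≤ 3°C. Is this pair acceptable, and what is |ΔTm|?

Forward: A=3 T=4 G=6 C=4 → Tm = 2·7 + 4·10 = 54°C.
Reverse: A=3 T=5 G=9 C=8 → Tm = 2·8 + 4·17 = 84°C.
|ΔTm| = |54 − 84| = 30°C, > 3°C.

|ΔTm| = 30°C; the pair is not acceptable.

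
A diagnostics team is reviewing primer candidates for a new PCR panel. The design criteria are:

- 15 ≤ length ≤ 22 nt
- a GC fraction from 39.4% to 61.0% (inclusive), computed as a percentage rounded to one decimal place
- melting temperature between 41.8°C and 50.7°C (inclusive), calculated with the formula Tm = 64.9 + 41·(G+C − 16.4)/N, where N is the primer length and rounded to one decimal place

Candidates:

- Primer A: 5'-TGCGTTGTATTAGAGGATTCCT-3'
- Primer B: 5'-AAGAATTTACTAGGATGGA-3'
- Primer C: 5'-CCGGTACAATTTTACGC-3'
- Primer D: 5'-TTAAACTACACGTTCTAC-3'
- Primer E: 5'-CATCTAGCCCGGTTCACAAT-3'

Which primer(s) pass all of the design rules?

Primer A (22 nt, A=4 T=9 G=6 C=3): length 22 ✓; GC 9/22 = 40.9% ✓; Tm = 64.9 + 41·(9 − 16.4)/22 = 51.1°C, outside 41.8–50.7°C ✗ — fails.
Primer B (19 nt, A=8 T=5 G=5 C=1): length 19 ✓; GC 6/19 = 31.6%, outside 39.4–61.0% ✗; Tm = 64.9 + 41·(6 − 16.4)/19 = 42.5°C ✓ — fails.
Primer C (17 nt, A=4 T=5 G=3 C=5): length 17 ✓; GC 8/17 = 47.1% ✓; Tm = 64.9 + 41·(8 − 16.4)/17 = 44.6°C ✓ — passes.
Primer D (18 nt, A=6 T=6 G=1 C=5): length 18 ✓; GC 6/18 = 33.3%, outside 39.4–61.0% ✗; Tm = 64.9 + 41·(6 − 16.4)/18 = 41.2°C, outside 41.8–50.7°C ✗ — fails.
Primer E (20 nt, A=5 T=5 G=3 C=7): length 20 ✓; GC 10/20 = 50.0% ✓; Tm = 64.9 + 41·(10 − 16.4)/20 = 51.8°C, outside 41.8–50.7°C ✗ — fails.

Primer C only.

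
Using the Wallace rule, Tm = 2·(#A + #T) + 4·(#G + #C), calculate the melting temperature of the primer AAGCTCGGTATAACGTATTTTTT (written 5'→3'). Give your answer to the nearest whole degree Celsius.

60°C

Base counts: A=6, T=10, G=4, C=3 (length 23).
Tm = 2·(6+10) + 4·(4+3) = 2·16 + 4·7 = 32 + 28 = 60°C.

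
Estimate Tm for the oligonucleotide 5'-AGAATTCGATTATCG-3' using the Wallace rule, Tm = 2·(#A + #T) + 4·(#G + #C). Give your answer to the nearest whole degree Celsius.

40°C

Base counts: A=5, T=5, G=3, C=2 (length 15).
Tm = 2·(5+5) + 4·(3+2) = 2·10 + 4·5 = 20 + 20 = 40°C.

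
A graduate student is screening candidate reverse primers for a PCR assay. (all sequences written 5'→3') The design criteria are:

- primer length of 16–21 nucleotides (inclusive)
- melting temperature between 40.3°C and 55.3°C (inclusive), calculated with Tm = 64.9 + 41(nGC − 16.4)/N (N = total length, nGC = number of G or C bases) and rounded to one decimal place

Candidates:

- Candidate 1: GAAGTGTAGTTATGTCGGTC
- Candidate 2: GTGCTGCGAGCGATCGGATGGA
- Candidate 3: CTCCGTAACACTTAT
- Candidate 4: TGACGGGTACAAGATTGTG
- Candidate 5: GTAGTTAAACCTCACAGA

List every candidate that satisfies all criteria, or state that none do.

Candidate 1 (20 nt, A=4 T=7 G=7 C=2): length 20 ✓; Tm = 64.9 + 41·(9 − 16.4)/20 = 49.7°C ✓ — passes.
Candidate 2 (22 nt, A=4 T=4 G=10 C=4): length 22, outside 16–21 ✗; Tm = 64.9 + 41·(14 − 16.4)/22 = 60.4°C, outside 40.3–55.3°C ✗ — fails.
Candidate 3 (15 nt, A=4 T=5 G=1 C=5): length 15, outside 16–21 ✗; Tm = 64.9 + 41·(6 − 16.4)/15 = 36.5°C, outside 40.3–55.3°C ✗ — fails.
Candidate 4 (19 nt, A=5 T=5 G=7 C=2): length 19 ✓; Tm = 64.9 + 41·(9 − 16.4)/19 = 48.9°C ✓ — passes.
Candidate 5 (18 nt, A=7 T=4 G=3 C=4): length 18 ✓; Tm = 64.9 + 41·(7 − 16.4)/18 = 43.5°C ✓ — passes.

Candidate 1, Candidate 4 and Candidate 5.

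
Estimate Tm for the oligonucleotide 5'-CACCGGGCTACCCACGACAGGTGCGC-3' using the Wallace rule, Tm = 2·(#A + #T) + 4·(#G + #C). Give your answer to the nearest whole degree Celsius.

90°C

Base counts: A=5, T=2, G=8, C=11 (length 26).
Tm = 2·(5+2) + 4·(8+11) = 2·7 + 4·19 = 14 + 76 = 90°C.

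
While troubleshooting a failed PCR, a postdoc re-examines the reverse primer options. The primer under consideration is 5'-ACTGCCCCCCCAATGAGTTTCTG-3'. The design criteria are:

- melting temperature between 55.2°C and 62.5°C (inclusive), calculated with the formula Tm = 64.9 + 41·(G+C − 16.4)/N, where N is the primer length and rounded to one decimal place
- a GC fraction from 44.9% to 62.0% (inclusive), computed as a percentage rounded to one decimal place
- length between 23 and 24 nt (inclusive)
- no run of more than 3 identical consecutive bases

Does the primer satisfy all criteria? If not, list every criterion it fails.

Base counts: A=4, T=6, G=4, C=9 (length 23).
Tm: Tm = 64.9 + 41·(13 − 16.4)/23 = 58.8°C ✓
GC content: GC 13/23 = 56.5% ✓
length: length 23 ✓
homopolymer run: longest run = 7, exceeds 3 ✗

Fails: homopolymer run.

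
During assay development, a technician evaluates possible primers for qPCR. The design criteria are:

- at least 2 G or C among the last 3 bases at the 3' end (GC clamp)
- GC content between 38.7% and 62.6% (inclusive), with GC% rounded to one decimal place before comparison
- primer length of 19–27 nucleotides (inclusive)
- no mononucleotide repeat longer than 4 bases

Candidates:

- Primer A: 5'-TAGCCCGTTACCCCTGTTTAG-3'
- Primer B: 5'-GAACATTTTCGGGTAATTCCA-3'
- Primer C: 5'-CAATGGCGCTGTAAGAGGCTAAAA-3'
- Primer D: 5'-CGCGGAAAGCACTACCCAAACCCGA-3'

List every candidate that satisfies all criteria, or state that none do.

Primer D only.

Primer A (21 nt, A=3 T=7 G=4 C=7): 3' end TAG has 1 G/C, need ≥2 ✗; GC 11/21 = 52.4% ✓; length 21 ✓; longest run = 4 ✓ — fails.
Primer B (21 nt, A=6 T=7 G=4 C=4): 3' end CCA has 2 G/C ✓; GC 8/21 = 38.1%, outside 38.7–62.6% ✗; length 21 ✓; longest run = 4 ✓ — fails.
Primer C (24 nt, A=9 T=4 G=7 C=4): 3' end AAA has 0 G/C, need ≥2 ✗; GC 11/24 = 45.8% ✓; length 24 ✓; longest run = 4 ✓ — fails.
Primer D (25 nt, A=9 T=1 G=5 C=10): 3' end CGA has 2 G/C ✓; GC 15/25 = 60.0% ✓; length 25 ✓; longest run = 3 ✓ — passes.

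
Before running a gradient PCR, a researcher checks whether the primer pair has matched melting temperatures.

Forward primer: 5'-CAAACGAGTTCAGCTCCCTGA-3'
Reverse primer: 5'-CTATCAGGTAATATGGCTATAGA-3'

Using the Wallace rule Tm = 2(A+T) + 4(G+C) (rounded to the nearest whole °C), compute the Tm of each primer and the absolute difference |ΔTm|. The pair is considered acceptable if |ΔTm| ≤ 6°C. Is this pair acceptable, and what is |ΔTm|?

|ΔTm| = 2°C; the pair is acceptable.

Forward: A=6 T=4 G=4 C=7 → Tm = 2·10 + 4·11 = 64°C.
Reverse: A=8 T=7 G=5 C=3 → Tm = 2·15 + 4·8 = 62°C.
|ΔTm| = |64 − 62| = 2°C, ≤ 6°C.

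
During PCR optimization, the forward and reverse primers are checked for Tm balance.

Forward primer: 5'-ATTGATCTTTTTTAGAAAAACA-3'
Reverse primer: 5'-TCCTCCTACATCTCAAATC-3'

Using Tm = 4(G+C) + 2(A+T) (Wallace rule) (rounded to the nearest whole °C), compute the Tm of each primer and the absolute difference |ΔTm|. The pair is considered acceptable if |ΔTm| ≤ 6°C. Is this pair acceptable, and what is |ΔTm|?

Forward: A=9 T=9 G=2 C=2 → Tm = 2·18 + 4·4 = 52°C.
Reverse: A=5 T=6 G=0 C=8 → Tm = 2·11 + 4·8 = 54°C.
|ΔTm| = |52 − 54| = 2°C, ≤ 6°C.

|ΔTm| = 2°C; the pair is acceptable.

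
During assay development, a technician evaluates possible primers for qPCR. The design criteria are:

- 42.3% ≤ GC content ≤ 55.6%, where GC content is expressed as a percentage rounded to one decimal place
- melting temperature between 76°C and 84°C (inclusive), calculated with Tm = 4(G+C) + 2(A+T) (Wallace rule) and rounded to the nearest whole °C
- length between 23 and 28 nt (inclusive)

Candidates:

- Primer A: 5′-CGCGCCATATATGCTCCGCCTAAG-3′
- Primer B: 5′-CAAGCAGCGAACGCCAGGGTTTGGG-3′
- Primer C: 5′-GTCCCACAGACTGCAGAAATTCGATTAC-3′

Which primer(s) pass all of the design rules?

Primer C only.

Primer A (24 nt, A=5 T=5 G=5 C=9): GC 14/24 = 58.3%, outside 42.3–55.6% ✗; Tm = 2·10 + 4·14 = 76°C ✓; length 24 ✓ — fails.
Primer B (25 nt, A=6 T=3 G=10 C=6): GC 16/25 = 64.0%, outside 42.3–55.6% ✗; Tm = 2·9 + 4·16 = 82°C ✓; length 25 ✓ — fails.
Primer C (28 nt, A=9 T=6 G=5 C=8): GC 13/28 = 46.4% ✓; Tm = 2·15 + 4·13 = 82°C ✓; length 28 ✓ — passes.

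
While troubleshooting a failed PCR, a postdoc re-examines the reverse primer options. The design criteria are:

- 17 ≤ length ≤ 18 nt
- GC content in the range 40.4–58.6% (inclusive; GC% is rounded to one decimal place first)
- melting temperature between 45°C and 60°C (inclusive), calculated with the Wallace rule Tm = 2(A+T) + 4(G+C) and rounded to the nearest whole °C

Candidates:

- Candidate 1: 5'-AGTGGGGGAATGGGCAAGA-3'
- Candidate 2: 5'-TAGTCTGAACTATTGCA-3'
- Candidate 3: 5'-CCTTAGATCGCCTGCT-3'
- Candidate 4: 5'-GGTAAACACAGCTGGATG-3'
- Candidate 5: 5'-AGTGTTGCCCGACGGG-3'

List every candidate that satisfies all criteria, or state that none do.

Candidate 4 only.

Candidate 1 (19 nt, A=6 T=2 G=10 C=1): length 19, outside 17–18 ✗; GC 11/19 = 57.9% ✓; Tm = 2·8 + 4·11 = 60°C ✓ — fails.
Candidate 2 (17 nt, A=5 T=6 G=3 C=3): length 17 ✓; GC 6/17 = 35.3%, outside 40.4–58.6% ✗; Tm = 2·11 + 4·6 = 46°C ✓ — fails.
Candidate 3 (16 nt, A=2 T=5 G=3 C=6): length 16, outside 17–18 ✗; GC 9/16 = 56.3% ✓; Tm = 2·7 + 4·9 = 50°C ✓ — fails.
Candidate 4 (18 nt, A=6 T=3 G=6 C=3): length 18 ✓; GC 9/18 = 50.0% ✓; Tm = 2·9 + 4·9 = 54°C ✓ — passes.
Candidate 5 (16 nt, A=2 T=3 G=7 C=4): length 16, outside 17–18 ✗; GC 11/16 = 68.8%, outside 40.4–58.6% ✗; Tm = 2·5 + 4·11 = 54°C ✓ — fails.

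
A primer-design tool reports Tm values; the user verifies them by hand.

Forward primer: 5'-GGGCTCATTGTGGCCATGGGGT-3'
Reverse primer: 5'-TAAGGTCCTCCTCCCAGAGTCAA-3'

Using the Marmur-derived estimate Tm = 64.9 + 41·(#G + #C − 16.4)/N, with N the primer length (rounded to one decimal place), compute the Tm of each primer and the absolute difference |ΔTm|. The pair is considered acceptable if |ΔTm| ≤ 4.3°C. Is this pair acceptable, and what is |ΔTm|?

|ΔTm| = 3.3°C; the pair is acceptable.

Forward: G+C = 14, N = 22 → Tm = 64.9 + 41·(14 − 16.4)/22 = 60.4°C.
Reverse: G+C = 12, N = 23 → Tm = 64.9 + 41·(12 − 16.4)/23 = 57.1°C.
|ΔTm| = |60.4 − 57.1| = 3.3°C, ≤ 4.3°C.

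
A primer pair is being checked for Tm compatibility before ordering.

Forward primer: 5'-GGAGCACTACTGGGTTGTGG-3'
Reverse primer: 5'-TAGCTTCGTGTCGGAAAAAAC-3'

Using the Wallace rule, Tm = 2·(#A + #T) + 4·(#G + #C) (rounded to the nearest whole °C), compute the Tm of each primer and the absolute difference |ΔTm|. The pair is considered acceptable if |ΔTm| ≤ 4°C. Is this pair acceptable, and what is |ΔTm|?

|ΔTm| = 4°C; the pair is acceptable.

Forward: A=3 T=5 G=9 C=3 → Tm = 2·8 + 4·12 = 64°C.
Reverse: A=7 T=5 G=5 C=4 → Tm = 2·12 + 4·9 = 60°C.
|ΔTm| = |64 − 60| = 4°C, ≤ 4°C.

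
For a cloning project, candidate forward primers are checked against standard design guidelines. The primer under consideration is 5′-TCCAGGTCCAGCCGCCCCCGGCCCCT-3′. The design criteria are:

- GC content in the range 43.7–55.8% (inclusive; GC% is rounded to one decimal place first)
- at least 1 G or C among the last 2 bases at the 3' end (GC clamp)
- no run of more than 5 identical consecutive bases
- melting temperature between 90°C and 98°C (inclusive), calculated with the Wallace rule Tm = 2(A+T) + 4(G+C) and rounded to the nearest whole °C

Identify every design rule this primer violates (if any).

Fails: GC content.

Base counts: A=2, T=3, G=6, C=15 (length 26).
GC content: GC 21/26 = 80.8%, outside 43.7–55.8% ✗
GC clamp: 3' end CT has 1 G/C ✓
homopolymer run: longest run = 5 ✓
Tm: Tm = 2·5 + 4·21 = 94°C ✓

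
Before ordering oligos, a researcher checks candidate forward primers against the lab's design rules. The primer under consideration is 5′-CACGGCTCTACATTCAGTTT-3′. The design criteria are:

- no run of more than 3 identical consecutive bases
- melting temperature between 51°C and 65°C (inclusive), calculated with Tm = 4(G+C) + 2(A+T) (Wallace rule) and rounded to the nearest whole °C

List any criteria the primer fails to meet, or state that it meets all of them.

Base counts: A=4, T=7, G=3, C=6 (length 20).
homopolymer run: longest run = 3 ✓
Tm: Tm = 2·11 + 4·9 = 58°C ✓

Meets all criteria.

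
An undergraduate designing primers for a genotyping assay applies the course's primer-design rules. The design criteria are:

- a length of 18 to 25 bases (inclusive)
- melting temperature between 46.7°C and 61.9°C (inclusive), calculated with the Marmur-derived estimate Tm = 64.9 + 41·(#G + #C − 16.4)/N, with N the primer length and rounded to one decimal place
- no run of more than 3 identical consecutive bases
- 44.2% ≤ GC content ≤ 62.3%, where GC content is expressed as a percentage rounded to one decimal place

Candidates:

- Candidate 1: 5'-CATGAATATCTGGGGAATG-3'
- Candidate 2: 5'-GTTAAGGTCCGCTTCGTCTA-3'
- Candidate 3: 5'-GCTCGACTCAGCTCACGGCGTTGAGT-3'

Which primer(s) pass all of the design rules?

Candidate 1 (19 nt, A=6 T=5 G=6 C=2): length 19 ✓; Tm = 64.9 + 41·(8 − 16.4)/19 = 46.8°C ✓; longest run = 4, exceeds 3 ✗; GC 8/19 = 42.1%, outside 44.2–62.3% ✗ — fails.
Candidate 2 (20 nt, A=3 T=7 G=5 C=5): length 20 ✓; Tm = 64.9 + 41·(10 − 16.4)/20 = 51.8°C ✓; longest run = 2 ✓; GC 10/20 = 50.0% ✓ — passes.
Candidate 3 (26 nt, A=4 T=6 G=8 C=8): length 26, outside 18–25 ✗; Tm = 64.9 + 41·(16 − 16.4)/26 = 64.3°C, outside 46.7–61.9°C ✗; longest run = 2 ✓; GC 16/26 = 61.5% ✓ — fails.

Candidate 2 only.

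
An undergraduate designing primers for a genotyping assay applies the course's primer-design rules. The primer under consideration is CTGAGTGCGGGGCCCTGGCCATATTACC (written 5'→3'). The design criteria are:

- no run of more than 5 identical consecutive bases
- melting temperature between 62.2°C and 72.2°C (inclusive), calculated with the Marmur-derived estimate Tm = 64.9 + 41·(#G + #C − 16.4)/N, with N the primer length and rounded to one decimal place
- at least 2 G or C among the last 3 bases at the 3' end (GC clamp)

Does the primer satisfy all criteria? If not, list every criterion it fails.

Meets all criteria.

Base counts: A=4, T=6, G=9, C=9 (length 28).
homopolymer run: longest run = 4 ✓
Tm: Tm = 64.9 + 41·(18 − 16.4)/28 = 67.2°C ✓
GC clamp: 3' end ACC has 2 G/C ✓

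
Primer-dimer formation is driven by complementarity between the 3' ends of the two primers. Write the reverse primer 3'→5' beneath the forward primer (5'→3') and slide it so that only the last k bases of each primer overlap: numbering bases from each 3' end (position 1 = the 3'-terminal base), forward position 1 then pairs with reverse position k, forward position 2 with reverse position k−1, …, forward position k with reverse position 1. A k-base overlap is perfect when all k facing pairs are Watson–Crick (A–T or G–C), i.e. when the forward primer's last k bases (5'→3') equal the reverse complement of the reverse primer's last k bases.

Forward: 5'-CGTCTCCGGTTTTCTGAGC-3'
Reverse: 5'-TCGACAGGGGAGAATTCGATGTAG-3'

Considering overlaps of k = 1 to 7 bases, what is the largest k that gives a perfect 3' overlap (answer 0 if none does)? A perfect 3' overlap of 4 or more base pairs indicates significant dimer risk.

Last 7 bases (5'→3') — forward …TCTGAGC, reverse …GATGTAG.
Reverse complement of the reverse primer's last 7 bases: CTACATC; its first k bases are the reverse complement of the reverse primer's last k bases, so a perfect k-base overlap needs the forward primer's last k bases to equal them.
Comparing (forward last k vs required): k=1: C vs C ✓; k=2: GC vs CT ✗; k=3: AGC vs CTA ✗; k=4: GAGC vs CTAC ✗; k=5: TGAGC vs CTACA ✗; k=6: CTGAGC vs CTACAT ✗; k=7: TCTGAGC vs CTACATC ✗.
Only k = 1 is perfect, so the longest perfect 3' overlap is 1.

Longest perfect overlap: 1 complementary base pair; below the dimer-risk threshold (threshold 4).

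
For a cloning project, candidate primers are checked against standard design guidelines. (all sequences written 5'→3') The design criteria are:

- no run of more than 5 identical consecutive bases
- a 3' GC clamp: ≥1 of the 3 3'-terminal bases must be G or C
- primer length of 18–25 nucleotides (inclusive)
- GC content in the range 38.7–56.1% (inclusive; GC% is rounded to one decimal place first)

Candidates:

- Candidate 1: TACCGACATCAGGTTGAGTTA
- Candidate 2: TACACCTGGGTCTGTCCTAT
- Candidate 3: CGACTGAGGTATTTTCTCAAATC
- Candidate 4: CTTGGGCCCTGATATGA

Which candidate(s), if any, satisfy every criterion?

Candidate 3 only.

Candidate 1 (21 nt, A=6 T=6 G=5 C=4): longest run = 2 ✓; 3' end TTA has 0 G/C, need ≥1 ✗; length 21 ✓; GC 9/21 = 42.9% ✓ — fails.
Candidate 2 (20 nt, A=3 T=7 G=4 C=6): longest run = 3 ✓; 3' end TAT has 0 G/C, need ≥1 ✗; length 20 ✓; GC 10/20 = 50.0% ✓ — fails.
Candidate 3 (23 nt, A=6 T=8 G=4 C=5): longest run = 4 ✓; 3' end ATC has 1 G/C ✓; length 23 ✓; GC 9/23 = 39.1% ✓ — passes.
Candidate 4 (17 nt, A=3 T=5 G=5 C=4): longest run = 3 ✓; 3' end TGA has 1 G/C ✓; length 17, outside 18–25 ✗; GC 9/17 = 52.9% ✓ — fails.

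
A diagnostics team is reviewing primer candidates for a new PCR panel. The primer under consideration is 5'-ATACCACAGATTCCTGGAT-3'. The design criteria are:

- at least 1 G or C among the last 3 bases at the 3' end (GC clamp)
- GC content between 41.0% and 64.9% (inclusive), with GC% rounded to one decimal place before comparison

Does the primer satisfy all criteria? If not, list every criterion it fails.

Base counts: A=6, T=5, G=3, C=5 (length 19).
GC clamp: 3' end GAT has 1 G/C ✓
GC content: GC 8/19 = 42.1% ✓

Meets all criteria.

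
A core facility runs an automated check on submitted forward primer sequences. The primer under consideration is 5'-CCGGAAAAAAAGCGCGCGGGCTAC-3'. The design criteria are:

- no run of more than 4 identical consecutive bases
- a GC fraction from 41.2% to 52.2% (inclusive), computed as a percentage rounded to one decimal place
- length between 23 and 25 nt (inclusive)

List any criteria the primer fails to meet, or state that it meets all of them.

Fails: homopolymer run, GC content.

Base counts: A=8, T=1, G=8, C=7 (length 24).
homopolymer run: longest run = 7, exceeds 4 ✗
GC content: GC 15/24 = 62.5%, outside 41.2–52.2% ✗
length: length 24 ✓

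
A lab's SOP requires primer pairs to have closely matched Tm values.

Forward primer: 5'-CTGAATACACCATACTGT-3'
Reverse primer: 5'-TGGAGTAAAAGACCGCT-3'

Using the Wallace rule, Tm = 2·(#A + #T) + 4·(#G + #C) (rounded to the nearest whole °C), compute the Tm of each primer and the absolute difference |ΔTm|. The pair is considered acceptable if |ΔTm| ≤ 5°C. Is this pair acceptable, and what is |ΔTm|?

|ΔTm| = 0°C; the pair is acceptable.

Forward: A=6 T=5 G=2 C=5 → Tm = 2·11 + 4·7 = 50°C.
Reverse: A=6 T=3 G=5 C=3 → Tm = 2·9 + 4·8 = 50°C.
|ΔTm| = |50 − 50| = 0°C, ≤ 5°C.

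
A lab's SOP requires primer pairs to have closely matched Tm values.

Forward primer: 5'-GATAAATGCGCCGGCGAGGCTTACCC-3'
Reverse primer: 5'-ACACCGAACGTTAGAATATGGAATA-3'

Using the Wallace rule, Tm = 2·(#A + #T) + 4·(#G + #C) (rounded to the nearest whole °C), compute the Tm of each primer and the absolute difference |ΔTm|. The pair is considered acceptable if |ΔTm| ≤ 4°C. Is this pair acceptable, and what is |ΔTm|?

|ΔTm| = 16°C; the pair is not acceptable.

Forward: A=6 T=4 G=8 C=8 → Tm = 2·10 + 4·16 = 84°C.
Reverse: A=11 T=5 G=5 C=4 → Tm = 2·16 + 4·9 = 68°C.
|ΔTm| = |84 − 68| = 16°C, > 4°C.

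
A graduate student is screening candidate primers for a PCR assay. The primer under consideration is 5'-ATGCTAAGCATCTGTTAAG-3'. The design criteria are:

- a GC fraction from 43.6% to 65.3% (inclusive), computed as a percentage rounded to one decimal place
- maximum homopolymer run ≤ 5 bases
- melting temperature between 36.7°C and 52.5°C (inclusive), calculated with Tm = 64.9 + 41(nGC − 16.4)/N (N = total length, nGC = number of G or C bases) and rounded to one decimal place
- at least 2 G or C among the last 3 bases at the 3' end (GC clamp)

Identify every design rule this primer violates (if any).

Base counts: A=6, T=6, G=4, C=3 (length 19).
GC content: GC 7/19 = 36.8%, outside 43.6–65.3% ✗
homopolymer run: longest run = 2 ✓
Tm: Tm = 64.9 + 41·(7 − 16.4)/19 = 44.6°C ✓
GC clamp: 3' end AAG has 1 G/C, need ≥2 ✗

Fails: GC content, GC clamp.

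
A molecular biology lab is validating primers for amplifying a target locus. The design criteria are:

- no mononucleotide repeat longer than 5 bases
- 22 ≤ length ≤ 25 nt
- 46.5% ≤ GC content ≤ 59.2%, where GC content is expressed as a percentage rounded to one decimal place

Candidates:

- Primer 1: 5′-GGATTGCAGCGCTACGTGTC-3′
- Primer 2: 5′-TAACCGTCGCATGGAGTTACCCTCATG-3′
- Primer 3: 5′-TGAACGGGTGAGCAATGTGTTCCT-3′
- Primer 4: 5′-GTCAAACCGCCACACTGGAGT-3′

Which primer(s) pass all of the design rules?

Primer 1 (20 nt, A=3 T=5 G=7 C=5): longest run = 2 ✓; length 20, outside 22–25 ✗; GC 12/20 = 60.0%, outside 46.5–59.2% ✗ — fails.
Primer 2 (27 nt, A=6 T=7 G=6 C=8): longest run = 3 ✓; length 27, outside 22–25 ✗; GC 14/27 = 51.9% ✓ — fails.
Primer 3 (24 nt, A=5 T=7 G=8 C=4): longest run = 3 ✓; length 24 ✓; GC 12/24 = 50.0% ✓ — passes.
Primer 4 (21 nt, A=6 T=3 G=5 C=7): longest run = 3 ✓; length 21, outside 22–25 ✗; GC 12/21 = 57.1% ✓ — fails.

Primer 3 only.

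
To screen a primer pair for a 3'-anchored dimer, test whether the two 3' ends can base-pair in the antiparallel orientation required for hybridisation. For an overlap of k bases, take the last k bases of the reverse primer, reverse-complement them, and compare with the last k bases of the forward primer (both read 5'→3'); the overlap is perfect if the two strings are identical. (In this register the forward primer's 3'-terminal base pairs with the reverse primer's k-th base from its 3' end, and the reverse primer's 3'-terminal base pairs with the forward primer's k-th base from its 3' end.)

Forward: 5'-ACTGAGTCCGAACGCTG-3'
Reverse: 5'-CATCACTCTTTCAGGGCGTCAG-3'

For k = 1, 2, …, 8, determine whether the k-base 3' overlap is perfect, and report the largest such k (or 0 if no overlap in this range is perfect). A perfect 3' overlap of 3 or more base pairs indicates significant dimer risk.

Last 8 bases (5'→3') — forward …GAACGCTG, reverse …GGCGTCAG.
Reverse complement of the reverse primer's last 8 bases: CTGACGCC; its first k bases are the reverse complement of the reverse primer's last k bases, so a perfect k-base overlap needs the forward primer's last k bases to equal them.
Comparing (forward last k vs required): k=1: G vs C ✗; k=2: TG vs CT ✗; k=3: CTG vs CTG ✓; k=4: GCTG vs CTGA ✗; k=5: CGCTG vs CTGAC ✗; k=6: ACGCTG vs CTGACG ✗; k=7: AACGCTG vs CTGACGC ✗; k=8: GAACGCTG vs CTGACGCC ✗.
Only k = 3 is perfect, so the longest perfect 3' overlap is 3.

Longest perfect overlap: 3 complementary base pairs; significant dimer risk (threshold 3).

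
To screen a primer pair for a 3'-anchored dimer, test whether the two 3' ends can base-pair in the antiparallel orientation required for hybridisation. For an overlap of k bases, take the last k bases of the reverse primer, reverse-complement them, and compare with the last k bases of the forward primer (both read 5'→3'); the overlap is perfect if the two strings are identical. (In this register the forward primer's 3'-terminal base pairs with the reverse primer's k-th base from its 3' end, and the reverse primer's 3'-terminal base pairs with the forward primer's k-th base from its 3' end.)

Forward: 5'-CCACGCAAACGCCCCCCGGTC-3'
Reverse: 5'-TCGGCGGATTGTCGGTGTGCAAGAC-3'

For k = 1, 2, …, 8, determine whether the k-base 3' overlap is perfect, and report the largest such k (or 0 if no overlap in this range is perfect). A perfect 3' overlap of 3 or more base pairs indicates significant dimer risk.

Longest perfect overlap: 3 complementary base pairs; significant dimer risk (threshold 3).

Last 8 bases (5'→3') — forward …CCCCGGTC, reverse …TGCAAGAC.
Reverse complement of the reverse primer's last 8 bases: GTCTTGCA; its first k bases are the reverse complement of the reverse primer's last k bases, so a perfect k-base overlap needs the forward primer's last k bases to equal them.
Comparing (forward last k vs required): k=1: C vs G ✗; k=2: TC vs GT ✗; k=3: GTC vs GTC ✓; k=4: GGTC vs GTCT ✗; k=5: CGGTC vs GTCTT ✗; k=6: CCGGTC vs GTCTTG ✗; k=7: CCCGGTC vs GTCTTGC ✗; k=8: CCCCGGTC vs GTCTTGCA ✗.
Only k = 3 is perfect, so the longest perfect 3' overlap is 3.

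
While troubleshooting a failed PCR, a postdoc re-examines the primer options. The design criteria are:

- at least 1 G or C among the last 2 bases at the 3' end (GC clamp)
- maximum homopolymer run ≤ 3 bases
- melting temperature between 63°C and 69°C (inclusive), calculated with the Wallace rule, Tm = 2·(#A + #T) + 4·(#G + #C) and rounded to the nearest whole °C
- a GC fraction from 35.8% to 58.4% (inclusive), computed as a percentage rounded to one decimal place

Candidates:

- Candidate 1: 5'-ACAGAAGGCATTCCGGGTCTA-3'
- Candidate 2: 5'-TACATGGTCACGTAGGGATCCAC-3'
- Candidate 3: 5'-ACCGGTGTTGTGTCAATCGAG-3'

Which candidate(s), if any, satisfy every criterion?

Candidate 3 only.

Candidate 1 (21 nt, A=6 T=4 G=6 C=5): 3' end TA has 0 G/C, need ≥1 ✗; longest run = 3 ✓; Tm = 2·10 + 4·11 = 64°C ✓; GC 11/21 = 52.4% ✓ — fails.
Candidate 2 (23 nt, A=6 T=5 G=6 C=6): 3' end AC has 1 G/C ✓; longest run = 3 ✓; Tm = 2·11 + 4·12 = 70°C, outside 63–69°C ✗; GC 12/23 = 52.2% ✓ — fails.
Candidate 3 (21 nt, A=4 T=6 G=7 C=4): 3' end AG has 1 G/C ✓; longest run = 2 ✓; Tm = 2·10 + 4·11 = 64°C ✓; GC 11/21 = 52.4% ✓ — passes.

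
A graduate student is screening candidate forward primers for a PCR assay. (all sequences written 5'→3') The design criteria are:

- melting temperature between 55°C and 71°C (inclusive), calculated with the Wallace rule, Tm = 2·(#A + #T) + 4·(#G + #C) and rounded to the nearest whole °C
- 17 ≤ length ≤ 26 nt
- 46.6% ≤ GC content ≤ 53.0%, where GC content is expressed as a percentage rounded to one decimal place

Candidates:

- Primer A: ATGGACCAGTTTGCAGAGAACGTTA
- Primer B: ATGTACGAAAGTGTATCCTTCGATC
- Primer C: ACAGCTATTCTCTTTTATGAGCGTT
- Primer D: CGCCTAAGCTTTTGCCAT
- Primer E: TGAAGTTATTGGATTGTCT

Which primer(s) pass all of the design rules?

Primer A (25 nt, A=8 T=6 G=7 C=4): Tm = 2·14 + 4·11 = 72°C, outside 55–71°C ✗; length 25 ✓; GC 11/25 = 44.0%, outside 46.6–53.0% ✗ — fails.
Primer B (25 nt, A=7 T=8 G=5 C=5): Tm = 2·15 + 4·10 = 70°C ✓; length 25 ✓; GC 10/25 = 40.0%, outside 46.6–53.0% ✗ — fails.
Primer C (25 nt, A=5 T=11 G=4 C=5): Tm = 2·16 + 4·9 = 68°C ✓; length 25 ✓; GC 9/25 = 36.0%, outside 46.6–53.0% ✗ — fails.
Primer D (18 nt, A=3 T=6 G=3 C=6): Tm = 2·9 + 4·9 = 54°C, outside 55–71°C ✗; length 18 ✓; GC 9/18 = 50.0% ✓ — fails.
Primer E (19 nt, A=4 T=9 G=5 C=1): Tm = 2·13 + 4·6 = 50°C, outside 55–71°C ✗; length 19 ✓; GC 6/19 = 31.6%, outside 46.6–53.0% ✗ — fails.

None of the candidates satisfy all criteria.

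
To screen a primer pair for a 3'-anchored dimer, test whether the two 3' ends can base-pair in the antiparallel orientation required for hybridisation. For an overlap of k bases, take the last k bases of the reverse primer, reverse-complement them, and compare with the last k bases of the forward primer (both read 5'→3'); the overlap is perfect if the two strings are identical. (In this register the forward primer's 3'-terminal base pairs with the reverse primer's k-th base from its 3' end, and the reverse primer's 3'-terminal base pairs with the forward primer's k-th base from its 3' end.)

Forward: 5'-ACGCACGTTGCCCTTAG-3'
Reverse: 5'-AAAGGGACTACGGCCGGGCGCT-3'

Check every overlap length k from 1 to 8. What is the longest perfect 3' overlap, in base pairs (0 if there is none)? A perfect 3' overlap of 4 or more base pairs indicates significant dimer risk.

Last 8 bases (5'→3') — forward …GCCCTTAG, reverse …CGGGCGCT.
Reverse complement of the reverse primer's last 8 bases: AGCGCCCG; its first k bases are the reverse complement of the reverse primer's last k bases, so a perfect k-base overlap needs the forward primer's last k bases to equal them.
Comparing (forward last k vs required): k=1: G vs A ✗; k=2: AG vs AG ✓; k=3: TAG vs AGC ✗; k=4: TTAG vs AGCG ✗; k=5: CTTAG vs AGCGC ✗; k=6: CCTTAG vs AGCGCC ✗; k=7: CCCTTAG vs AGCGCCC ✗; k=8: GCCCTTAG vs AGCGCCCG ✗.
Only k = 2 is perfect, so the longest perfect 3' overlap is 2.

Longest perfect overlap: 2 complementary base pairs; below the dimer-risk threshold (threshold 4).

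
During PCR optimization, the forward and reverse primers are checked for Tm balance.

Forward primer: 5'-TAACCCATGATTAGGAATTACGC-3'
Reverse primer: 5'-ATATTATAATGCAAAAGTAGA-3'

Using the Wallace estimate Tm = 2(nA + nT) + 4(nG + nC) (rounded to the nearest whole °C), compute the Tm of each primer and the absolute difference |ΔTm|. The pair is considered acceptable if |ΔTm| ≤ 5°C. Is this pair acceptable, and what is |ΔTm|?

|ΔTm| = 14°C; the pair is not acceptable.

Forward: A=8 T=6 G=4 C=5 → Tm = 2·14 + 4·9 = 64°C.
Reverse: A=11 T=6 G=3 C=1 → Tm = 2·17 + 4·4 = 50°C.
|ΔTm| = |64 − 50| = 14°C, > 5°C.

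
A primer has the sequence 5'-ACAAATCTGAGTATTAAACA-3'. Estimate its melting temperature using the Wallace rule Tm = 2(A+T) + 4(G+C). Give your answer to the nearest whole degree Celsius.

Base counts: A=10, T=5, G=2, C=3 (length 20).
Tm = 2·(10+5) + 4·(2+3) = 2·15 + 4·5 = 30 + 20 = 50°C.

50°C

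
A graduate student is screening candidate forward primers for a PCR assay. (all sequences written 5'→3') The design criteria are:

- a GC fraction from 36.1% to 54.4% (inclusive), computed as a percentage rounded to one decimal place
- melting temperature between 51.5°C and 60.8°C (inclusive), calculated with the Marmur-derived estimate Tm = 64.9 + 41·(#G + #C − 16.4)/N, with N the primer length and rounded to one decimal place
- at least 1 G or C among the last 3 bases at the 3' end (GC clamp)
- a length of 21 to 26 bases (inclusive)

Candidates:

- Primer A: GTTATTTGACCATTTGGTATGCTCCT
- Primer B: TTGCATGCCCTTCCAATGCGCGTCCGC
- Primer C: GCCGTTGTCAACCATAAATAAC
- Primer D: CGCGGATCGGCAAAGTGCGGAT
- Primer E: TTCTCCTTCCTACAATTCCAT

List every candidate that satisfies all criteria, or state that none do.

Primer A (26 nt, A=4 T=12 G=5 C=5): GC 10/26 = 38.5% ✓; Tm = 64.9 + 41·(10 − 16.4)/26 = 54.8°C ✓; 3' end CCT has 2 G/C ✓; length 26 ✓ — passes.
Primer B (27 nt, A=3 T=7 G=6 C=11): GC 17/27 = 63.0%, outside 36.1–54.4% ✗; Tm = 64.9 + 41·(17 − 16.4)/27 = 65.8°C, outside 51.5–60.8°C ✗; 3' end CGC has 3 G/C ✓; length 27, outside 21–26 ✗ — fails.
Primer C (22 nt, A=8 T=5 G=3 C=6): GC 9/22 = 40.9% ✓; Tm = 64.9 + 41·(9 − 16.4)/22 = 51.1°C, outside 51.5–60.8°C ✗; 3' end AAC has 1 G/C ✓; length 22 ✓ — fails.
Primer D (22 nt, A=5 T=3 G=9 C=5): GC 14/22 = 63.6%, outside 36.1–54.4% ✗; Tm = 64.9 + 41·(14 − 16.4)/22 = 60.4°C ✓; 3' end GAT has 1 G/C ✓; length 22 ✓ — fails.
Primer E (21 nt, A=4 T=9 G=0 C=8): GC 8/21 = 38.1% ✓; Tm = 64.9 + 41·(8 − 16.4)/21 = 48.5°C, outside 51.5–60.8°C ✗; 3' end CAT has 1 G/C ✓; length 21 ✓ — fails.

Primer A only.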